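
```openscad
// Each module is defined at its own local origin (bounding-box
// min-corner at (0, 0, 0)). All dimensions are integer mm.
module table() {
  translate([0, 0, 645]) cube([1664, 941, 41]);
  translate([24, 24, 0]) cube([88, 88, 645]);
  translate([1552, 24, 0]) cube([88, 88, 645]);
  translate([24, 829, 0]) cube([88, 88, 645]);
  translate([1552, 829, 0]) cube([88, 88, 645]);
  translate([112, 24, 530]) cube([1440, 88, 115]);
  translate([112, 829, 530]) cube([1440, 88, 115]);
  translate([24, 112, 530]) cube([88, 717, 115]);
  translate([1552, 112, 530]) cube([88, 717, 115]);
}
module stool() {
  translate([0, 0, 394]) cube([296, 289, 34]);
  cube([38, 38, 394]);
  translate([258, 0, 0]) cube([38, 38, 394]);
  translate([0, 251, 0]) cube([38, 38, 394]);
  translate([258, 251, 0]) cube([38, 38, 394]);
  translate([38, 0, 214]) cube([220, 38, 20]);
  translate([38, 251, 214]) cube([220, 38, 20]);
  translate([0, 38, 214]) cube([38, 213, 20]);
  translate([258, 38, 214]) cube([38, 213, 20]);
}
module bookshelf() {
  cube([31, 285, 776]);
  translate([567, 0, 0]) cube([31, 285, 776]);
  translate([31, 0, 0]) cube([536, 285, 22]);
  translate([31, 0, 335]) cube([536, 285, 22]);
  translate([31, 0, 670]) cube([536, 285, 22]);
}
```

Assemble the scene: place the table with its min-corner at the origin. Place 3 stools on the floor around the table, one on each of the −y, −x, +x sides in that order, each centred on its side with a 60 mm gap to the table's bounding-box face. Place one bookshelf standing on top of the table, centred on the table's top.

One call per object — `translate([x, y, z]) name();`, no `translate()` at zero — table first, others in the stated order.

table();
translate([684, -349, 0]) stool();
translate([-356, 326, 0]) stool();
translate([1724, 326, 0]) stool();
translate([533, 328, 686]) bookshelf();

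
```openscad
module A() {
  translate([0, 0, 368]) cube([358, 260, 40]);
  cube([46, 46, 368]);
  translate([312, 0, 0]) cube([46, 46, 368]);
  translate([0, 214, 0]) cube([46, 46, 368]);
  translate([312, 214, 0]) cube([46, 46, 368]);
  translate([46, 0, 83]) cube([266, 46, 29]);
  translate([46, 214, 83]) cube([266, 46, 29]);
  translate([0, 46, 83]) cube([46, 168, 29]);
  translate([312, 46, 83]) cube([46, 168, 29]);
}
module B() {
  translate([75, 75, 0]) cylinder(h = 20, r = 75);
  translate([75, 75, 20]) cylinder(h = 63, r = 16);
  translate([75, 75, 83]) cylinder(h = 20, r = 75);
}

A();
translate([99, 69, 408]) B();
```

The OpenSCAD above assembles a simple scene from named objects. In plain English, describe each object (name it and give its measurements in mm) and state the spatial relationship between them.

A is a four-legged stool. The seat is 358×260 mm, 40 mm thick, top at z = 408 mm. It stands on four square legs, each 46×46 mm in cross-section, from z = 0 to the seat underside, each flush with a corner of the seat. Four stretchers, 46 mm wide and 29 mm tall, connect adjacent legs with their undersides at z = 83 mm, each running between the inner faces of the legs it joins and aligned with the legs' outer faces on the other axis.

B is a spool: two coaxial disc flanges of radius 75 mm and thickness 20 mm, joined by a core cylinder of radius 16 mm and height 63 mm. The lower flange rests on z = 0 and the three cylinders share a vertical axis.

The spool is on top of the stool.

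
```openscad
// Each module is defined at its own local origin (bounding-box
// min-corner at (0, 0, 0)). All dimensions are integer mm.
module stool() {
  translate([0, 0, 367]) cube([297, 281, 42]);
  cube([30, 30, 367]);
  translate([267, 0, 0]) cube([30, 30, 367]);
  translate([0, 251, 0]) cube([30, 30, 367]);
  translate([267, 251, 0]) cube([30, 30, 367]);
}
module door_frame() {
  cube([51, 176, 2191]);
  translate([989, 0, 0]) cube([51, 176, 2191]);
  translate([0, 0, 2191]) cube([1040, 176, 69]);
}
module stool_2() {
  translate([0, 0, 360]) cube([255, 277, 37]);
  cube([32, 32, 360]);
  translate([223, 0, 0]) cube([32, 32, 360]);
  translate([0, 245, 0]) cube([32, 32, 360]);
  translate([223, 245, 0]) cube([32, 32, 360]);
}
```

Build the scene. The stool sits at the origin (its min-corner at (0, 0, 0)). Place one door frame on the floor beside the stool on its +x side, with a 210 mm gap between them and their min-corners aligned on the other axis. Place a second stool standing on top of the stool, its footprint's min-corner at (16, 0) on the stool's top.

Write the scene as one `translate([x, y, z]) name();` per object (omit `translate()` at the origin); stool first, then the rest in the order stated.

stool();
translate([507, 0, 0]) door_frame();
translate([16, 0, 409]) stool_2();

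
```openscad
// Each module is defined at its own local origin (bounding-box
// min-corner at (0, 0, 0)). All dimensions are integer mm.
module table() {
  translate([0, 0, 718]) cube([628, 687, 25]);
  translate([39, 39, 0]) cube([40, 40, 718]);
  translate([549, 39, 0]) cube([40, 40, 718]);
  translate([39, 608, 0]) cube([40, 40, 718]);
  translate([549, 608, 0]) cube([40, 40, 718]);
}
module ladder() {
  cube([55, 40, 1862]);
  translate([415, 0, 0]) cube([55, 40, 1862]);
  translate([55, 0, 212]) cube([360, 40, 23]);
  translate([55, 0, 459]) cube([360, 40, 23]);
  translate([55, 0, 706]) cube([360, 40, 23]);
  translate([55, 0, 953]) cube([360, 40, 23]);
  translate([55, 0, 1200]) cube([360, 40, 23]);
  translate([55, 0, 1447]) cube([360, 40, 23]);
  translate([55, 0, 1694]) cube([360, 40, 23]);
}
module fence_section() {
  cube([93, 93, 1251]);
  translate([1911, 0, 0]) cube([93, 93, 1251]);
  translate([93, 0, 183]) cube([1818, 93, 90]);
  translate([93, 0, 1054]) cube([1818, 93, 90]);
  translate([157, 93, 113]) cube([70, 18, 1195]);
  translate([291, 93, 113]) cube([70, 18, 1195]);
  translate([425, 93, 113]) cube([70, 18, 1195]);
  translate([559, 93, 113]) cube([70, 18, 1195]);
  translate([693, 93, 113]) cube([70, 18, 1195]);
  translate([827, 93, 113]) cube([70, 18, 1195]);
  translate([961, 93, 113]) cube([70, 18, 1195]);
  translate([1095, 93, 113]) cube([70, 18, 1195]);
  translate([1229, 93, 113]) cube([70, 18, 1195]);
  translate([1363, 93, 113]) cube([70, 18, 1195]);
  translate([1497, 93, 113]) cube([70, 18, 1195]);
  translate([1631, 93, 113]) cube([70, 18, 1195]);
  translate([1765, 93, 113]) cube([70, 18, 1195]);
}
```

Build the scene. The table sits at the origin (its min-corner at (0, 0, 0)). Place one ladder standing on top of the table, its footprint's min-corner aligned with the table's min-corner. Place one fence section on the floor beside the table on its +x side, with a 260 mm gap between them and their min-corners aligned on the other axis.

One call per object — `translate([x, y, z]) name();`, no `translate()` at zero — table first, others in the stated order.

table();
translate([0, 0, 743]) ladder();
translate([888, 0, 0]) fence_section();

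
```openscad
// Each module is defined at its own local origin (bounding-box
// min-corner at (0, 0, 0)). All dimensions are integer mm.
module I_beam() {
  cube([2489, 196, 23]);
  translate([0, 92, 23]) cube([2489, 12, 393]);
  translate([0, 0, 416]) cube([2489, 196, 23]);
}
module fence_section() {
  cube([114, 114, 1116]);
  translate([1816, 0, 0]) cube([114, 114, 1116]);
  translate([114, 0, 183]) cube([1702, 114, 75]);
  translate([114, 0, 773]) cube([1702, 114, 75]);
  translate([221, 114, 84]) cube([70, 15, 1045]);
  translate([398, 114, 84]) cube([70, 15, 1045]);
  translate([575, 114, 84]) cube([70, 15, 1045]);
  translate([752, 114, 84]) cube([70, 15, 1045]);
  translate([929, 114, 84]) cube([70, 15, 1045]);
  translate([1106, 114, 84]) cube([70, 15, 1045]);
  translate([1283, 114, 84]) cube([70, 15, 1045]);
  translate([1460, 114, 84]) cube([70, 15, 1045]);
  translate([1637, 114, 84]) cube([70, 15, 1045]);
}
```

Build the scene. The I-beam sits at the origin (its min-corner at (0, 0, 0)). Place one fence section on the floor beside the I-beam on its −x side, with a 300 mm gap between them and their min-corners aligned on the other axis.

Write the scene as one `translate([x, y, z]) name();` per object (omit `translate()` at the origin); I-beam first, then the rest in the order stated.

I_beam();
translate([-2230, 0, 0]) fence_section();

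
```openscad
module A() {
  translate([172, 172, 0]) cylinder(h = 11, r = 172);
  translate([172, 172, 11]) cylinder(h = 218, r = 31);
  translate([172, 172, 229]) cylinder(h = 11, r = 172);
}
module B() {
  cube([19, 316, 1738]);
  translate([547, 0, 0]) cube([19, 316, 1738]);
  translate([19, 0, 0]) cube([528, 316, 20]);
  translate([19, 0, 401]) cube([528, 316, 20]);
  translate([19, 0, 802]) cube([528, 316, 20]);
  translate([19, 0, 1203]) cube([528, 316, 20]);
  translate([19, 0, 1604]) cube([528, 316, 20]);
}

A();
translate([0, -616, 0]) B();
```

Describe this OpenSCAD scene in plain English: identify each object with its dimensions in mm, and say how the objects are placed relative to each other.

A is a spool: two coaxial disc flanges of radius 172 mm and thickness 11 mm, joined by a core cylinder of radius 31 mm and height 218 mm. The lower flange rests on z = 0 and the three cylinders share a vertical axis.

B is an open bookshelf. Two side panels, each 19 mm thick, 316 mm deep and 1738 mm tall, stand 566 mm apart (outside-to-outside). Between them sit 5 shelves, each 20 mm thick and 316 mm deep, spanning the full gap between the sides. The bottom shelf rests on the floor (its underside at z = 0) and the clear gap between one shelf's top and the next shelf's underside is 381 mm.

The bookshelf is on the floor beside the spool on its −y side.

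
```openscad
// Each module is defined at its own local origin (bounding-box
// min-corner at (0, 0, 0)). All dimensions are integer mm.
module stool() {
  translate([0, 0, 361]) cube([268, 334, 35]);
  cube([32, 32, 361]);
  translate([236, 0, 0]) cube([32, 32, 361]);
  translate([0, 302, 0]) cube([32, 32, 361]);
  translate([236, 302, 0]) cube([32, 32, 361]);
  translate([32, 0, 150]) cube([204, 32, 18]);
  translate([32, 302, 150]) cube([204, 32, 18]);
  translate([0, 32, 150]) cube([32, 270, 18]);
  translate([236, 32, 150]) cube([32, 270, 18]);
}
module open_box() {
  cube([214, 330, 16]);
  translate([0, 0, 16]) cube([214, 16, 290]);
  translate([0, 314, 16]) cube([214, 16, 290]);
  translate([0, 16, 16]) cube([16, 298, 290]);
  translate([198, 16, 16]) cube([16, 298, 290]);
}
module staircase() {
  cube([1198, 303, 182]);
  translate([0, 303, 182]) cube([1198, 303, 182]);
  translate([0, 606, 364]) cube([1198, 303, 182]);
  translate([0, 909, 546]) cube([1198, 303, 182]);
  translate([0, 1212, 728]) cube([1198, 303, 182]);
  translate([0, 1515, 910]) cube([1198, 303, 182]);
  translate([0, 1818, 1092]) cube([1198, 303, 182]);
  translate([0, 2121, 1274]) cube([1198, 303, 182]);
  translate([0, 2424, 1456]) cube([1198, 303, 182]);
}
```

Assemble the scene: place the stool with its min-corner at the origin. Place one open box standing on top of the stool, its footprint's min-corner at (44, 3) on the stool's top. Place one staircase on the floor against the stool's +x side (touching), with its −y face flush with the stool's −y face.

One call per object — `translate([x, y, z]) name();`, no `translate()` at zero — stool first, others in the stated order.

stool();
translate([44, 3, 396]) open_box();
translate([268, 0, 0]) staircase();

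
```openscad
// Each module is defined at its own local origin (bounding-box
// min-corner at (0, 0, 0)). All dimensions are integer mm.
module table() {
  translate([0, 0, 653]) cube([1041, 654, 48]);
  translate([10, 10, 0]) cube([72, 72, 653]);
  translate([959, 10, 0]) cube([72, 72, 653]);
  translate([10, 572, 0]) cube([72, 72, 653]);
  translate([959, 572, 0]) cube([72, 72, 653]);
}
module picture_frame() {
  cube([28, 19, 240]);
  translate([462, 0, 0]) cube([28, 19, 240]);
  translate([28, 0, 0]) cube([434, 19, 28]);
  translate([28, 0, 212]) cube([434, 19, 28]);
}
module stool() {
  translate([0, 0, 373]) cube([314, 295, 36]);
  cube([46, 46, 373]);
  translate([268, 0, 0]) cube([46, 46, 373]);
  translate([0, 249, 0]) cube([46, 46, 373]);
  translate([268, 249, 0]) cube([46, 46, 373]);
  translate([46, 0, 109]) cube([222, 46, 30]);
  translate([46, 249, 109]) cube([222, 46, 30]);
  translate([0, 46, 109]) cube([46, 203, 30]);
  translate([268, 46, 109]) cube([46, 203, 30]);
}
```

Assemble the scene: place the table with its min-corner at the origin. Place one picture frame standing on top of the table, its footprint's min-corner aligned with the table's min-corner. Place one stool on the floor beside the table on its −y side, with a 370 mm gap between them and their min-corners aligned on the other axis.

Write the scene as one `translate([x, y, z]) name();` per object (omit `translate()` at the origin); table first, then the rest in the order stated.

table();
translate([0, 0, 701]) picture_frame();
translate([0, -665, 0]) stool();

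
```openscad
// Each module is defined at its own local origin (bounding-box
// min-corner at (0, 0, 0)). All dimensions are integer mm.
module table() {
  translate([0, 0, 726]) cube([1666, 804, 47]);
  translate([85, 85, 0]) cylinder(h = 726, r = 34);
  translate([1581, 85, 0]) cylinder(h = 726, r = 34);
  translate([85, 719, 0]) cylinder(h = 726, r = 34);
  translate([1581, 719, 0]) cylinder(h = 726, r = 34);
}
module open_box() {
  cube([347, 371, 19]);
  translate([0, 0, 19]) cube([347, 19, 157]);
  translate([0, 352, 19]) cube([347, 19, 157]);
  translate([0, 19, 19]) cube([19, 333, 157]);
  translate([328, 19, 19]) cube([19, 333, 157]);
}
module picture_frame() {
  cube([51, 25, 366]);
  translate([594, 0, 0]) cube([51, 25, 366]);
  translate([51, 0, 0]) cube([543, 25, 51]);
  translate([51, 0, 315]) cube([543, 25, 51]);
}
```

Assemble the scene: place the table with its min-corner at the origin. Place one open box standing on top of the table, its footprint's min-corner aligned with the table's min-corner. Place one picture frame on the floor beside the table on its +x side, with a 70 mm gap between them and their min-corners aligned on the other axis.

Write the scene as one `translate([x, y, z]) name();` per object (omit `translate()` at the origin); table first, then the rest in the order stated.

table();
translate([0, 0, 773]) open_box();
translate([1736, 0, 0]) picture_frame();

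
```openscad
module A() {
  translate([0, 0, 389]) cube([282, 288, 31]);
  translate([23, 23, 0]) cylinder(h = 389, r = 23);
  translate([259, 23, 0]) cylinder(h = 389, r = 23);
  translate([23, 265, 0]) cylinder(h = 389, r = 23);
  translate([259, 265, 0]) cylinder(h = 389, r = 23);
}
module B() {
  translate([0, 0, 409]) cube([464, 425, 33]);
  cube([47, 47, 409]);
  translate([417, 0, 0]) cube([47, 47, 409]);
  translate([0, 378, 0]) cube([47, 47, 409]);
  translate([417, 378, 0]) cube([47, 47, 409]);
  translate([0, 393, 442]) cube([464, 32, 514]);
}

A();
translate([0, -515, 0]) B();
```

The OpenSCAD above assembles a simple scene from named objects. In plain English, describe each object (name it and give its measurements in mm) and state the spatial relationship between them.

A is a simple wooden stool: a rectangular seat 282 mm (x) by 288 mm (y), 31 mm thick, top face at z = 420 mm, on four round legs, each 46 mm in diameter. The legs rest on z = 0, each leg's axis is inset half a diameter from the nearest pair of seat edges (so the leg's bounding box is flush with the corner).

B is a chair. The seat is a 464×425×33 mm slab with its top at z = 442 mm, on four 47×47 mm corner legs (flush with the seat edges, standing on z = 0). A flat backrest 32 mm thick, 514 mm tall, spans the full seat width and rises from the seat top along its +y edge, rear face flush with the rear of the seat.

The chair is on the floor beside the stool on its −y side.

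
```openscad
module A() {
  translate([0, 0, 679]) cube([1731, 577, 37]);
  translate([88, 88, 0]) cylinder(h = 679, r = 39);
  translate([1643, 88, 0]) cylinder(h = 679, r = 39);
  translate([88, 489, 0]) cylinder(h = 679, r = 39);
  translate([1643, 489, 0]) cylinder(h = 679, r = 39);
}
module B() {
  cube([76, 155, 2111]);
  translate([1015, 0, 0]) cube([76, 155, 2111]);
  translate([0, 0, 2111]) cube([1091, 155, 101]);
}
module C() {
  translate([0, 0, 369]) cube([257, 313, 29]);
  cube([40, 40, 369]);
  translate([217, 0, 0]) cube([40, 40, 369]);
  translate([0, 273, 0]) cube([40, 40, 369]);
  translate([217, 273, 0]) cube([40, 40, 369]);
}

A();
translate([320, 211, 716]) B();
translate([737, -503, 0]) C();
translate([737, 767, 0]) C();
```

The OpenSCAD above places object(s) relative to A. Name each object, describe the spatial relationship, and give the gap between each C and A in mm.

Each stool's nearest face is 190 mm from the table's bounding box.

A is a table. B is a door frame. C is a stool. The door frame is on top of the table, centred. Two stools sit around the table at the −y, +y sides. The gap between each stool and the table is 190 mm.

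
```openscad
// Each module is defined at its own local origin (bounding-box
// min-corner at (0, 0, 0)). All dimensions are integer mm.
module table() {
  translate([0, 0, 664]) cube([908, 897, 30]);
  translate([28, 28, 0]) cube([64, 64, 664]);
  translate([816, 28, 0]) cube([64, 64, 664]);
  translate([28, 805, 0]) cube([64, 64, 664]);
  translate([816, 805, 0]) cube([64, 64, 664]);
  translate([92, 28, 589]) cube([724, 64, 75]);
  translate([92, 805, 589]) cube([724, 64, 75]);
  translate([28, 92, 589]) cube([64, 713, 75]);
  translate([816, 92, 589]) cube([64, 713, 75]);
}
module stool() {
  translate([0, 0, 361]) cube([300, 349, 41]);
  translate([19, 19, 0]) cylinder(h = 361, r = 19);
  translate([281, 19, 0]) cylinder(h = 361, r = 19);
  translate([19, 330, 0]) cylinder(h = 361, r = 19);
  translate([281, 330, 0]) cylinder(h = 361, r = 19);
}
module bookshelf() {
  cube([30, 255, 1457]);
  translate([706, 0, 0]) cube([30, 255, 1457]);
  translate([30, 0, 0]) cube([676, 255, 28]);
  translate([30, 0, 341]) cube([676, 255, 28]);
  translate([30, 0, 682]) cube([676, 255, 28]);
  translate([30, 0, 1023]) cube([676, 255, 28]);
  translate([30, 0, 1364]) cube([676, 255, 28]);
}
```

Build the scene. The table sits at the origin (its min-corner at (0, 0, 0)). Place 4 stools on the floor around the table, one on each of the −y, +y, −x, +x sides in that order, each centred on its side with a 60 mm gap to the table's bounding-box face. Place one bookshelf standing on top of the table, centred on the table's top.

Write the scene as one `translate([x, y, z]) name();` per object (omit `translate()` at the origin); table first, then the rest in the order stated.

table();
translate([304, -409, 0]) stool();
translate([304, 957, 0]) stool();
translate([-360, 274, 0]) stool();
translate([968, 274, 0]) stool();
translate([86, 321, 694]) bookshelf();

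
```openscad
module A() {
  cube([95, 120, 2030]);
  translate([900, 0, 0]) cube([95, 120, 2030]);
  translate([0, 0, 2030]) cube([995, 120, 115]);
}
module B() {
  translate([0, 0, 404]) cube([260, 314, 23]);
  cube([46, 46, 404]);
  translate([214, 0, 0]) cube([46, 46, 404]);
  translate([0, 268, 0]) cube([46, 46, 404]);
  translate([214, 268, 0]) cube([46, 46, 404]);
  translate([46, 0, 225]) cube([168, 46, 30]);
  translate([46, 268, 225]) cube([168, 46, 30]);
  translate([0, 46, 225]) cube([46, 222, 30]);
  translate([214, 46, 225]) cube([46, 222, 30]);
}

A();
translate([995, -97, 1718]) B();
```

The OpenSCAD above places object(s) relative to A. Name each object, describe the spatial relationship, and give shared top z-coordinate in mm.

Both tops at z = 2145 mm.

A is a door frame. B is a stool. The stool is beside the door frame with their tops flush at z = 2145. The shared top z-coordinate is 2145 mm.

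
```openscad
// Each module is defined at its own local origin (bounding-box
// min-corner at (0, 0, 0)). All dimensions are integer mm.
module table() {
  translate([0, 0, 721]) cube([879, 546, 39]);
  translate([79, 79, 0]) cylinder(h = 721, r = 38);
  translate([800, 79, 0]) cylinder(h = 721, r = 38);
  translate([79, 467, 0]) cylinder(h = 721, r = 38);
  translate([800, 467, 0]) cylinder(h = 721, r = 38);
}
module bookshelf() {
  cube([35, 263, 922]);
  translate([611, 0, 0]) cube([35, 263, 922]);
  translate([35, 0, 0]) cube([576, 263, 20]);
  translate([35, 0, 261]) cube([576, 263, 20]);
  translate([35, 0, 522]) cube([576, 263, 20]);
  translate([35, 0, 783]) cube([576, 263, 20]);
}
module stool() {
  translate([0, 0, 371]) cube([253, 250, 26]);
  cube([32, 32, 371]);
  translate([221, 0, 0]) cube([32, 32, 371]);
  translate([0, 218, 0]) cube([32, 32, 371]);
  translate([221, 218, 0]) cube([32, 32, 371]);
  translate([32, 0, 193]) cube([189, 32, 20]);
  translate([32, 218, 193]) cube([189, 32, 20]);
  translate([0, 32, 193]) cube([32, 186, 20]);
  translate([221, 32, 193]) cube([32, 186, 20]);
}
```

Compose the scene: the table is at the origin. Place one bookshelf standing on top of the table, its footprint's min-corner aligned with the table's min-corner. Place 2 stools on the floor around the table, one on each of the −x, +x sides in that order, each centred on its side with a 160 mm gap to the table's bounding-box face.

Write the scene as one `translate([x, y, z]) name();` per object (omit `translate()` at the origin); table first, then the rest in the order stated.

table();
translate([0, 0, 760]) bookshelf();
translate([-413, 148, 0]) stool();
translate([1039, 148, 0]) stool();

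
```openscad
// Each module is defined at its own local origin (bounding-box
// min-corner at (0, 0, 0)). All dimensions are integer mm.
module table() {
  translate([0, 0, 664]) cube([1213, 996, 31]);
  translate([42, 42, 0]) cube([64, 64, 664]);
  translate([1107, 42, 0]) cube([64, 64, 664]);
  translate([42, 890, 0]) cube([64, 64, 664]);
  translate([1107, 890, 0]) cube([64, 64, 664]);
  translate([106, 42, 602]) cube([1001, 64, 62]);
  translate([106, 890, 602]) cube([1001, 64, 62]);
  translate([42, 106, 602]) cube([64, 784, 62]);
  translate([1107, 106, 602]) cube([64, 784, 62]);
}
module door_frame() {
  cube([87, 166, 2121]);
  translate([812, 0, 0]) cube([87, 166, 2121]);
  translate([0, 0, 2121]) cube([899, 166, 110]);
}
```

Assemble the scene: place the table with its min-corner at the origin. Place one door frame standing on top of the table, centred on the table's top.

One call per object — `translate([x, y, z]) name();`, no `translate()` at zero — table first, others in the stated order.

table();
translate([157, 415, 695]) door_frame();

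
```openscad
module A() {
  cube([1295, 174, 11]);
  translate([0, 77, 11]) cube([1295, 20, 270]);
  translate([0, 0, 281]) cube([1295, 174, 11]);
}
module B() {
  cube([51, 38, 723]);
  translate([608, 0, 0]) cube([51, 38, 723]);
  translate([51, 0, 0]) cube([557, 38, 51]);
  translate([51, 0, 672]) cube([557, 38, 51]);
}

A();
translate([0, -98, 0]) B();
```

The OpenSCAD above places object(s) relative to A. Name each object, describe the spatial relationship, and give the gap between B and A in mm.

A is an I-beam. B is a picture frame. The picture frame is on the floor beside the I-beam on its −y side. The gap between the picture frame and the I-beam is 60 mm.

The picture frame's nearest face is 60 mm from the I-beam's −y face.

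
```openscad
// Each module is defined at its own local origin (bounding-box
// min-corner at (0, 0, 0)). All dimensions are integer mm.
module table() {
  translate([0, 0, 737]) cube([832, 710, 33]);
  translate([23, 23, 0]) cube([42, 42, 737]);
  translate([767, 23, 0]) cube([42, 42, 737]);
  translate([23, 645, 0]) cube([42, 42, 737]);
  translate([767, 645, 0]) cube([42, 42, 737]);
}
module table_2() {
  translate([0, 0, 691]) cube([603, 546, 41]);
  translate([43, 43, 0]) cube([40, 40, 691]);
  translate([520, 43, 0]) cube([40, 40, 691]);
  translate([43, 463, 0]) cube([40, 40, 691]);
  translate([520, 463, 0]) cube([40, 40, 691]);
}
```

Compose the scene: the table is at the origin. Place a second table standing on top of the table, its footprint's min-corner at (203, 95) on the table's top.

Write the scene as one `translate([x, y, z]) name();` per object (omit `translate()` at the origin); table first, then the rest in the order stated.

table();
translate([203, 95, 770]) table_2();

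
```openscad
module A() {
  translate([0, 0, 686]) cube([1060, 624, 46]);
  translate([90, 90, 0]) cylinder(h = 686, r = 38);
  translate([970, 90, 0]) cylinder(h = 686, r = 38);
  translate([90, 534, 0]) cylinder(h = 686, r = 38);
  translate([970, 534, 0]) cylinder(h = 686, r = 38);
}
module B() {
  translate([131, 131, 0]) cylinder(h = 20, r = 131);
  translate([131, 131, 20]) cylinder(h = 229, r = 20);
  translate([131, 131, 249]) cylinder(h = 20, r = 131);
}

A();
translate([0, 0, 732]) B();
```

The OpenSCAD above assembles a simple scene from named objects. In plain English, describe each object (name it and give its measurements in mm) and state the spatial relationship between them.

A is a rectangular dining table. The top is 1060×624×46 mm with its upper surface at z = 732 mm. It stands on four round legs of 76 mm diameter, each leg's bounding box inset 52 mm from the nearest pair of top edges, running from the floor to the underside of the top.

B is a spool: two coaxial disc flanges of radius 131 mm and thickness 20 mm, joined by a core cylinder of radius 20 mm and height 229 mm. The lower flange rests on z = 0 and the three cylinders share a vertical axis.

The spool is on top of the table.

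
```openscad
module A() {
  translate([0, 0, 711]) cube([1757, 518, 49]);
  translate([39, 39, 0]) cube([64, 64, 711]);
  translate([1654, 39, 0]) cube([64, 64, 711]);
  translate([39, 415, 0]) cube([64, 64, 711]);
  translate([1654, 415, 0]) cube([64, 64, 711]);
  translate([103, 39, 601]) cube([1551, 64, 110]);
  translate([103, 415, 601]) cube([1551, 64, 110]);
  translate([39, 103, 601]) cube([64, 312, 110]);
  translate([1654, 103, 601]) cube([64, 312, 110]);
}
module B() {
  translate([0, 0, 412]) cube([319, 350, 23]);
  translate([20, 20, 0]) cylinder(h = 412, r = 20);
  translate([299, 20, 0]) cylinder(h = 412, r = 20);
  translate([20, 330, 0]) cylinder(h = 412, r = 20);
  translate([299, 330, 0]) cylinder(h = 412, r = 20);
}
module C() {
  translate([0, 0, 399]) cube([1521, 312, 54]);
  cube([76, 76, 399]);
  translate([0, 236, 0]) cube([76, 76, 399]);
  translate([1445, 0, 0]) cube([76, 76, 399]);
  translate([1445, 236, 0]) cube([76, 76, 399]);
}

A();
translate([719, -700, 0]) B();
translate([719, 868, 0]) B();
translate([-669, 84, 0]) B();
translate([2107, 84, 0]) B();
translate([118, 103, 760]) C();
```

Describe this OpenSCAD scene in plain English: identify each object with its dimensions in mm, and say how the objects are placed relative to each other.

A is a table with a 1757×518 mm rectangular top, 49 mm thick, top surface at z = 760 mm, supported by four 64×64 mm square legs, each inset 39 mm from the nearest pair of top edges, running from the floor. Four apron rails, 64 mm thick and 110 mm tall, run between adjacent legs with their top edges flush with the underside of the top and their outer faces flush with the legs' outer faces.

B is a four-legged stool. The seat is 319×350 mm, 23 mm thick, top at z = 435 mm. It stands on four round legs, each 40 mm in diameter, from z = 0 to the seat underside, each leg's axis is inset half a diameter from the nearest pair of seat edges (so the leg's bounding box is flush with the corner).

C is a long wooden bench with a 1521 mm (x) × 312 mm (y) seat, 54 mm thick, its top surface 453 mm above the floor. Four 76 mm square legs at the seat corners, flush with the edges, run from z = 0 to the seat underside.

Four stools sit around the table at the −y, +y, −x, +x sides. The bench is on top of the table, centred.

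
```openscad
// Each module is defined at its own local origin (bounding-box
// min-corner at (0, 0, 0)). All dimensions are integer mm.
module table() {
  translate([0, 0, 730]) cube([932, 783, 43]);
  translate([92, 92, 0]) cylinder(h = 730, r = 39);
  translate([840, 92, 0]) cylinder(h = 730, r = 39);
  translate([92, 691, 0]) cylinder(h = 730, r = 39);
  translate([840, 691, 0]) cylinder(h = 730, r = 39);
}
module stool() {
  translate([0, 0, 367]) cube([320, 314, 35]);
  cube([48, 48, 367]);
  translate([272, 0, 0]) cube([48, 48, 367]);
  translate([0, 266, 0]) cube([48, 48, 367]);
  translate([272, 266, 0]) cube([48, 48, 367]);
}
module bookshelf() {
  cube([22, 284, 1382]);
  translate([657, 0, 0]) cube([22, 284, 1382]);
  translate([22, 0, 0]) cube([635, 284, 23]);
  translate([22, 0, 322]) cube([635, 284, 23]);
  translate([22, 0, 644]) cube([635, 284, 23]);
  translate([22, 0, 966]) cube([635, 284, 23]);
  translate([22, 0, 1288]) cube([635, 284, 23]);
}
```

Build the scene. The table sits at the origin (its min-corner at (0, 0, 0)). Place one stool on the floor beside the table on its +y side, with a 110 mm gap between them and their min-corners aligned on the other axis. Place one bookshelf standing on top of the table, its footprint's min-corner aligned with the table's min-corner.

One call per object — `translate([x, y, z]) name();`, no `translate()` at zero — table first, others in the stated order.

table();
translate([0, 893, 0]) stool();
translate([0, 0, 773]) bookshelf();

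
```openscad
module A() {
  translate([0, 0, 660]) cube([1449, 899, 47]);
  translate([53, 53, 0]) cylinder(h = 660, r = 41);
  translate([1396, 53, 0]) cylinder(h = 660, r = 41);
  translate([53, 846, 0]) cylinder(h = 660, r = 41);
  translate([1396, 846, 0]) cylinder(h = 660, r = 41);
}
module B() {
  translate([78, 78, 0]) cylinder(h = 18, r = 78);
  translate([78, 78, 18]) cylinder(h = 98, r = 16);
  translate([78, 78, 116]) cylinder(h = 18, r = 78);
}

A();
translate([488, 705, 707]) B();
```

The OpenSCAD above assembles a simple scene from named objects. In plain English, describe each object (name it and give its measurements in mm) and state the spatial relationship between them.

A is a table with a 1449×899 mm rectangular top, 47 mm thick, top surface at z = 707 mm, supported by four round legs of 82 mm diameter, each leg's bounding box inset 12 mm from the nearest pair of top edges, running from the floor.

B is a spool: two coaxial disc flanges of radius 78 mm and thickness 18 mm, joined by a core cylinder of radius 16 mm and height 98 mm. The lower flange rests on z = 0 and the three cylinders share a vertical axis.

The spool is on top of the table.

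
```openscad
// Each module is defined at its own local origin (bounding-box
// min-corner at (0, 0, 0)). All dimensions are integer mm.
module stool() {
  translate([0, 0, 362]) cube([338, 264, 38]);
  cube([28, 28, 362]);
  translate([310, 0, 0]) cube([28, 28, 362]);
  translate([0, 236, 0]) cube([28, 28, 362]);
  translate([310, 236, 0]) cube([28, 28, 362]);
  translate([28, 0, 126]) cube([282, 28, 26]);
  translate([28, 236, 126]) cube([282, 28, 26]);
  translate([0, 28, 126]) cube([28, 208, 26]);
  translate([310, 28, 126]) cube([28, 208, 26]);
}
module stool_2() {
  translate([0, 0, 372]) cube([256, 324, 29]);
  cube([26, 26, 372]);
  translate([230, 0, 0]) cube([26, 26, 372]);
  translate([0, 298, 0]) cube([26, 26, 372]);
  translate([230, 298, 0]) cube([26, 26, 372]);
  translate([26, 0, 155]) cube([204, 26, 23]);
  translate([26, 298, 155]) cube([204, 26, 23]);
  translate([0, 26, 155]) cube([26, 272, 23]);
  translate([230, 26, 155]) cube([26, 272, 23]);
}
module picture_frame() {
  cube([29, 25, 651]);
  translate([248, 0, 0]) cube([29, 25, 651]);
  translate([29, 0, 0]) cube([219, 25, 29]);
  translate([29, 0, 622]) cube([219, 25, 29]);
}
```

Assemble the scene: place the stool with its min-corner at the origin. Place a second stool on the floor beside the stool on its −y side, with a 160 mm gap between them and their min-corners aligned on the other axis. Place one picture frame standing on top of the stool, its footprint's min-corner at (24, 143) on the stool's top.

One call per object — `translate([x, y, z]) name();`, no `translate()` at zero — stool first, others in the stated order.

stool();
translate([0, -484, 0]) stool_2();
translate([24, 143, 400]) picture_frame();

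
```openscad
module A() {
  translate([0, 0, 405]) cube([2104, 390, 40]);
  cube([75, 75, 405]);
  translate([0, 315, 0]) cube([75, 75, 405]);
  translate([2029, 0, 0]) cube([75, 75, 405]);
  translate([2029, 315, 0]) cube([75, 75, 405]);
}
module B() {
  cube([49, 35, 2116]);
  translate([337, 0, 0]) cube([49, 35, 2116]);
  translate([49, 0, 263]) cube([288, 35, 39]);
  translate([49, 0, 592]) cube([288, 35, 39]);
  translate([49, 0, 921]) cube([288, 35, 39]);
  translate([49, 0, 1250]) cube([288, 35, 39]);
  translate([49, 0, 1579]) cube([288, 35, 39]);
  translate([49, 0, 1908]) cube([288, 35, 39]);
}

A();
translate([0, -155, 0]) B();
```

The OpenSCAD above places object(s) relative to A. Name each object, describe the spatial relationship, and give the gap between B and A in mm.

The ladder's nearest face is 120 mm from the bench's −y face.

A is a bench. B is a ladder. The ladder is on the floor beside the bench on its −y side. The gap between the ladder and the bench is 120 mm.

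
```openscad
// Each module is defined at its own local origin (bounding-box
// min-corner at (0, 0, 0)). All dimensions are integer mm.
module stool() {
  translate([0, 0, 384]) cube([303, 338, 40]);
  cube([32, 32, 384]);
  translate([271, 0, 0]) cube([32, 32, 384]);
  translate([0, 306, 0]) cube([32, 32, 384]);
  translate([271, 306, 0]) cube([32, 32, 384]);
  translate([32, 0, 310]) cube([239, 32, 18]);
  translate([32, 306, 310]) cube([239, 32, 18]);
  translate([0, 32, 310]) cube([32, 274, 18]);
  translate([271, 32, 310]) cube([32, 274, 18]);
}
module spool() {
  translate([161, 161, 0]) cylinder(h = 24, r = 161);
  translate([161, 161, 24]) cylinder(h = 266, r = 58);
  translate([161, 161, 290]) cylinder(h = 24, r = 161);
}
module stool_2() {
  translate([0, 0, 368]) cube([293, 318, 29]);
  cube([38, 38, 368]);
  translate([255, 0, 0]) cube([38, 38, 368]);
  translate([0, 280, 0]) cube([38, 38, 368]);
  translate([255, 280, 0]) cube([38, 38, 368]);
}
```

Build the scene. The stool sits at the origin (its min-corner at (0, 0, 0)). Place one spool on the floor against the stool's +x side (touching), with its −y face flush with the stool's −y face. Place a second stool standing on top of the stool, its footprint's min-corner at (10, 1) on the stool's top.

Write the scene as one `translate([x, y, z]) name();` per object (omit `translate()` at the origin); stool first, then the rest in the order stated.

stool();
translate([303, 0, 0]) spool();
translate([10, 1, 424]) stool_2();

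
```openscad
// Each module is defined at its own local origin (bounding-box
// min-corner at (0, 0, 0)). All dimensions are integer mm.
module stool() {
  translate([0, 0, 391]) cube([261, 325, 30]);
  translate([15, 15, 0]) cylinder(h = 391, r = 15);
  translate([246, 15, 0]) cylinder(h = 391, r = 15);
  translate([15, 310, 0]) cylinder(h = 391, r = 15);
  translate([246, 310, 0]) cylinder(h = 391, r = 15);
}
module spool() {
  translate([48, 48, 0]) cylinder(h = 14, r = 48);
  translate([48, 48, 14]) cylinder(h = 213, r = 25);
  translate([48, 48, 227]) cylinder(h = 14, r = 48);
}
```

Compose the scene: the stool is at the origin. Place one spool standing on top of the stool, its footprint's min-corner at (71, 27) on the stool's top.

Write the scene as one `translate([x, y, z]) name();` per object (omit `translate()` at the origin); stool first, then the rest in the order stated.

stool();
translate([71, 27, 421]) spool();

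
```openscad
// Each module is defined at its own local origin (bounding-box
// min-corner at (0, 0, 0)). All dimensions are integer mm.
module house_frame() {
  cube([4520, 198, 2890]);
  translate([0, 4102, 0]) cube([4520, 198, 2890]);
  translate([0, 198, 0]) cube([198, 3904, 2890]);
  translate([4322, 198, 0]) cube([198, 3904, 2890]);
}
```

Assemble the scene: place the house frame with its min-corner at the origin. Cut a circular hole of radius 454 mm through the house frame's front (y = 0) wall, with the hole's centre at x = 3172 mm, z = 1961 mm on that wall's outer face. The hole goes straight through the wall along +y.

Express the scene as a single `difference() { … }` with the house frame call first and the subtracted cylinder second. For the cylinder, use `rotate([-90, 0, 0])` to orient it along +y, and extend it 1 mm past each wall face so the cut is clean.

difference() {
  house_frame();
  translate([3172, -1, 1961]) rotate([-90, 0, 0]) cylinder(h = 200, r = 454);
}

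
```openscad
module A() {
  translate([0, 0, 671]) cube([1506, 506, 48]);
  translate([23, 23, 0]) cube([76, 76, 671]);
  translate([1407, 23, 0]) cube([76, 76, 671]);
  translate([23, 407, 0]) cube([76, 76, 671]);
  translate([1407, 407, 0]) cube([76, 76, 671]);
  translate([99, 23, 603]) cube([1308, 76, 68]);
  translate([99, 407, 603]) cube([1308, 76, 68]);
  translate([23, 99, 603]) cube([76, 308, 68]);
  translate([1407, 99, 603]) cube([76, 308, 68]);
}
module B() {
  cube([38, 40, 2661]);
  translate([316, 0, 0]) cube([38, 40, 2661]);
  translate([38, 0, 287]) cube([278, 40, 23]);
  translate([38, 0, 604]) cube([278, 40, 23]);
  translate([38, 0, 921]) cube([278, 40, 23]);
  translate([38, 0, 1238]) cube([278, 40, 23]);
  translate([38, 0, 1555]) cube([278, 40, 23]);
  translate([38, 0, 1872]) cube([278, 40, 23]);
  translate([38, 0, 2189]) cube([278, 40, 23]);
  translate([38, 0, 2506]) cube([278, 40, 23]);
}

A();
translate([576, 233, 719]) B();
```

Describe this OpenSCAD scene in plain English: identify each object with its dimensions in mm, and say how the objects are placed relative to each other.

A is a table: top 1506 mm (x) × 506 mm (y), 48 mm thick, upper face at z = 719 mm, on four 76×76 mm square legs, each inset 23 mm from the nearest pair of top edges, running from z = 0 to the bottom of the top. Four apron rails, 76 mm thick and 68 mm tall, run between adjacent legs with their top edges flush with the underside of the top and their outer faces flush with the legs' outer faces.

B is a straight ladder. Two 38×40 mm vertical rails, 2661 mm tall, stand 354 mm apart (outside-to-outside) with their front faces coplanar on the −y side. 8 rungs, each 40 mm deep and 23 mm tall, span between the inner faces of the rails, front faces flush with the rails. The lowest rung's underside is at z = 287 mm and rungs are spaced 317 mm apart (underside to underside).

The ladder is on top of the table, centred.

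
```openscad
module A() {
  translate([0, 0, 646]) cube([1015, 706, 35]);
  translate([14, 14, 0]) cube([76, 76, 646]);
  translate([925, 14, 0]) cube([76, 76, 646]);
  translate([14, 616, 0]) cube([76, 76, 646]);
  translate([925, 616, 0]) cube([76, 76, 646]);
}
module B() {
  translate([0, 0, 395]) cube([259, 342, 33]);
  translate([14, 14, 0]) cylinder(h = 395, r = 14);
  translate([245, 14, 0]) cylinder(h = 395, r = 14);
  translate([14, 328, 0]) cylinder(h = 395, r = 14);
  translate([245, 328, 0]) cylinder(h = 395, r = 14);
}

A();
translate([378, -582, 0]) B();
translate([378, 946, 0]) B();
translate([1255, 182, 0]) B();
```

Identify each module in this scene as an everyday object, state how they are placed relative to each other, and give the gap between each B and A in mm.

Each stool's nearest face is 240 mm from the table's bounding box.

A is a table. B is a stool. Three stools sit around the table at the −y, +y, +x sides. The gap between each stool and the table is 240 mm.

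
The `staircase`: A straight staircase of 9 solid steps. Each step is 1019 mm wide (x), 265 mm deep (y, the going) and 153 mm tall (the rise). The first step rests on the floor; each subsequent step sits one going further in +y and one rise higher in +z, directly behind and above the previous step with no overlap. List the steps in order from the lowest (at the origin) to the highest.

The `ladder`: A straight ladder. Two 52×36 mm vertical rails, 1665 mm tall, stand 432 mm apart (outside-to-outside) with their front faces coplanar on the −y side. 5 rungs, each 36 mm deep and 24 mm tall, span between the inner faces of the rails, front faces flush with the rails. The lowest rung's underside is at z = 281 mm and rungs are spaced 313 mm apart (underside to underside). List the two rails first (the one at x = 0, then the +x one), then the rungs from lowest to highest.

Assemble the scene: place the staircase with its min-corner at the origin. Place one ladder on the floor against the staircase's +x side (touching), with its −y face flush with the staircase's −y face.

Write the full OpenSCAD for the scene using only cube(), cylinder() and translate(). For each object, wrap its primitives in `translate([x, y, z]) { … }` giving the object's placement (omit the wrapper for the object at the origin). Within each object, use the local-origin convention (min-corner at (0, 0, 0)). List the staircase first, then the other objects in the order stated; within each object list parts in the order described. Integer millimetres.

cube([1019, 265, 153]);
translate([0, 265, 153]) cube([1019, 265, 153]);
translate([0, 530, 306]) cube([1019, 265, 153]);
translate([0, 795, 459]) cube([1019, 265, 153]);
translate([0, 1060, 612]) cube([1019, 265, 153]);
translate([0, 1325, 765]) cube([1019, 265, 153]);
translate([0, 1590, 918]) cube([1019, 265, 153]);
translate([0, 1855, 1071]) cube([1019, 265, 153]);
translate([0, 2120, 1224]) cube([1019, 265, 153]);
translate([1019, 0, 0]) {
  cube([52, 36, 1665]);
  translate([380, 0, 0]) cube([52, 36, 1665]);
  translate([52, 0, 281]) cube([328, 36, 24]);
  translate([52, 0, 594]) cube([328, 36, 24]);
  translate([52, 0, 907]) cube([328, 36, 24]);
  translate([52, 0, 1220]) cube([328, 36, 24]);
  translate([52, 0, 1533]) cube([328, 36, 24]);
}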